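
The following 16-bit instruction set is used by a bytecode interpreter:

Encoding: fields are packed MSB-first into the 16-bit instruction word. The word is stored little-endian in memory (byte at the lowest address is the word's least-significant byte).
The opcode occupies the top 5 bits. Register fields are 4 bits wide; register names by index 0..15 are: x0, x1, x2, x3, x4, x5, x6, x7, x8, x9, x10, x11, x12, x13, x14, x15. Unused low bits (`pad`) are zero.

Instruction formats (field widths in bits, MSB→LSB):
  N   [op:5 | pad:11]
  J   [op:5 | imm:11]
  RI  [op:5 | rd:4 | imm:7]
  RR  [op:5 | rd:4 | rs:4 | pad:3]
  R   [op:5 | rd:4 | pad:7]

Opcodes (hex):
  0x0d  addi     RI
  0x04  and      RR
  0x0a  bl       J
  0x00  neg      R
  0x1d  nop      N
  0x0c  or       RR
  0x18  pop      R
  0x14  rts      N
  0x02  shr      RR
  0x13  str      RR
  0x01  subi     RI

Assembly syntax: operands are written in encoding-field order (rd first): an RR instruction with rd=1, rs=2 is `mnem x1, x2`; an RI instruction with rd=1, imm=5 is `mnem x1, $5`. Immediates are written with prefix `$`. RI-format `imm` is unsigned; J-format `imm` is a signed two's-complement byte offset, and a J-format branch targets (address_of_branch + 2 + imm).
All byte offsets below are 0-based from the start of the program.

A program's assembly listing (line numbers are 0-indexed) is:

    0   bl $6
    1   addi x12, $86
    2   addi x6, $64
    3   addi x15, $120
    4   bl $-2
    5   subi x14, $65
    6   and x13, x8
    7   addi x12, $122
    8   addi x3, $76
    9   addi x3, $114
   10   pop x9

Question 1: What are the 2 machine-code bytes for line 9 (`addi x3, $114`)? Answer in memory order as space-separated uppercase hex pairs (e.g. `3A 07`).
F2 69

9. addi fields op=0xd:5|rd=3:4|imm=114:7 → word 69f2h → f2 69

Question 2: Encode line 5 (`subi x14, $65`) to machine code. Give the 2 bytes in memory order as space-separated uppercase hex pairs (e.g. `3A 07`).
5. subi fields op=0x1:5|rd=14:4|imm=65:7 → word 0f41h → 41 0f

41 0F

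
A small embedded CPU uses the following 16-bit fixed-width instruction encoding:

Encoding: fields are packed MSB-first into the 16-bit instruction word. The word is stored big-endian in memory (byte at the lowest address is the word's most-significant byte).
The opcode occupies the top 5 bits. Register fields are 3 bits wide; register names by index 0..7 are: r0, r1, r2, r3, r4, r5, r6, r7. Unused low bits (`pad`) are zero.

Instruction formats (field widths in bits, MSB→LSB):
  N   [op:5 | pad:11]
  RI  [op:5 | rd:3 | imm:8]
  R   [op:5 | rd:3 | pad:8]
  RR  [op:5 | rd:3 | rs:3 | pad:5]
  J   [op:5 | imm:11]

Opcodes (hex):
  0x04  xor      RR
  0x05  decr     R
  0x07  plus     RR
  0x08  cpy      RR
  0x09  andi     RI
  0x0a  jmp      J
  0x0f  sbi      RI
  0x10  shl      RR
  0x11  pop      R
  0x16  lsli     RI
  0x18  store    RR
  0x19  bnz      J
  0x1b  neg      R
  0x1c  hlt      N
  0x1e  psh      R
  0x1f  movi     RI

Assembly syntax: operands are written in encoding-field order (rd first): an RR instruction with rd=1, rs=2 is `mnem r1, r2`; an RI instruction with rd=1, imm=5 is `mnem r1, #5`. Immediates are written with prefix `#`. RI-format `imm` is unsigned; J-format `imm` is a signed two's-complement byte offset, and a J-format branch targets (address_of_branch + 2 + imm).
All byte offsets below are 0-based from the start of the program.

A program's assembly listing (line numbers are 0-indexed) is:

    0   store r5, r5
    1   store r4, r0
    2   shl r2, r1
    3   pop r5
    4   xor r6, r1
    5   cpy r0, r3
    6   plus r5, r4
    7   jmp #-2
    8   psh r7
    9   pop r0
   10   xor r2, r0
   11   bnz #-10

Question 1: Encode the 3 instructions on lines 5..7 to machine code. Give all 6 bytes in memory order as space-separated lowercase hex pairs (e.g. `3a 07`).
L5: cpy op=0x8:5|rd=0:3|rs=3:3|pad=0:5 ⇒ 0x4060 ⇒ big 40 60
L6: plus op=0x7:5|rd=5:3|rs=4:3|pad=0:5 ⇒ 0x3d80 ⇒ big 3d 80
L7: jmp op=0xa:5|imm=-2:11 ⇒ 0x57fe ⇒ big 57 fe

40 60 3d 80 57 fe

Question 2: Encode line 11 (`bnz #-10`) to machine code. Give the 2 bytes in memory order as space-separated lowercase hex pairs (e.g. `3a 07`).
cf f6

11. bnz fields op=0x19:5|imm=-10:11 → word cff6h → cf f6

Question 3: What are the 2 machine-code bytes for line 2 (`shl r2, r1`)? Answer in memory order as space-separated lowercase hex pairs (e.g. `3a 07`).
82 20

2. shl fields op=0x10:5|rd=2:3|rs=1:3|pad=0:5 → word 8220h → 82 20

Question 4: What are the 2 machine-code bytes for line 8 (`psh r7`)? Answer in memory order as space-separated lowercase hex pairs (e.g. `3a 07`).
8. psh fields op=0x1e:5|rd=7:3|pad=0:8 → word f700h → f7 00

f7 00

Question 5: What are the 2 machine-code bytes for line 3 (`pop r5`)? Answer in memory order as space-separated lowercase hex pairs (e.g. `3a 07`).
L3: pop op=0x11:5|rd=5:3|pad=0:8 ⇒ 0x8d00 ⇒ big 8d 00

8d 00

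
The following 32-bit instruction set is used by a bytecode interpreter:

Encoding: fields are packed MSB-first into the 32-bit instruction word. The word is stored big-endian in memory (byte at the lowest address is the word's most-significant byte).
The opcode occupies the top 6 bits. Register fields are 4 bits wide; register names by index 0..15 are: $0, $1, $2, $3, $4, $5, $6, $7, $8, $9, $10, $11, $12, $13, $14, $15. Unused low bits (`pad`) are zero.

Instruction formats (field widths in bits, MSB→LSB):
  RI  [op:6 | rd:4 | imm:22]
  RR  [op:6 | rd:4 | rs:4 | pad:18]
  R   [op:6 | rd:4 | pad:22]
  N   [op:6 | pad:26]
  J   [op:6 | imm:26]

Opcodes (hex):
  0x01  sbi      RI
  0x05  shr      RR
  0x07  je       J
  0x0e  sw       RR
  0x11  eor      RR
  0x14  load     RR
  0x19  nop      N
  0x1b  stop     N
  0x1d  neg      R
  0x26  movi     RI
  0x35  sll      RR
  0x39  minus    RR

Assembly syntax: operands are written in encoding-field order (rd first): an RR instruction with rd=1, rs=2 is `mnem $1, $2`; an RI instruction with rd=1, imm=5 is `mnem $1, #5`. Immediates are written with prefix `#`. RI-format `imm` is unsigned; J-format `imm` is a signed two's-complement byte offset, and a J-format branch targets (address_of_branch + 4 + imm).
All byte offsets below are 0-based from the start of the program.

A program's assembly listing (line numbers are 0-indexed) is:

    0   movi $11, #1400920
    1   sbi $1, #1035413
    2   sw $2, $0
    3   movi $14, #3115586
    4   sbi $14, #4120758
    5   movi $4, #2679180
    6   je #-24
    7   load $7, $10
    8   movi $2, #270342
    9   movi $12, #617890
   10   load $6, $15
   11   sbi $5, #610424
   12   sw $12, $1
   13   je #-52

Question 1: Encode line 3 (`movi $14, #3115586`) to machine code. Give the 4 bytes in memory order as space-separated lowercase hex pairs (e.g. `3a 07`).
3. movi fields op=0x26:6|rd=14:4|imm=3115586:22 → word 9baf8a42h → 9b af 8a 42

9b af 8a 42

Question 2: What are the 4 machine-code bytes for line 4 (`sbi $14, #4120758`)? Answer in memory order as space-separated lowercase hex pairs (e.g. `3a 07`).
L4: sbi op=0x1:6|rd=14:4|imm=4120758:22 ⇒ 0x07bee0b6 ⇒ big 07 be e0 b6

07 be e0 b6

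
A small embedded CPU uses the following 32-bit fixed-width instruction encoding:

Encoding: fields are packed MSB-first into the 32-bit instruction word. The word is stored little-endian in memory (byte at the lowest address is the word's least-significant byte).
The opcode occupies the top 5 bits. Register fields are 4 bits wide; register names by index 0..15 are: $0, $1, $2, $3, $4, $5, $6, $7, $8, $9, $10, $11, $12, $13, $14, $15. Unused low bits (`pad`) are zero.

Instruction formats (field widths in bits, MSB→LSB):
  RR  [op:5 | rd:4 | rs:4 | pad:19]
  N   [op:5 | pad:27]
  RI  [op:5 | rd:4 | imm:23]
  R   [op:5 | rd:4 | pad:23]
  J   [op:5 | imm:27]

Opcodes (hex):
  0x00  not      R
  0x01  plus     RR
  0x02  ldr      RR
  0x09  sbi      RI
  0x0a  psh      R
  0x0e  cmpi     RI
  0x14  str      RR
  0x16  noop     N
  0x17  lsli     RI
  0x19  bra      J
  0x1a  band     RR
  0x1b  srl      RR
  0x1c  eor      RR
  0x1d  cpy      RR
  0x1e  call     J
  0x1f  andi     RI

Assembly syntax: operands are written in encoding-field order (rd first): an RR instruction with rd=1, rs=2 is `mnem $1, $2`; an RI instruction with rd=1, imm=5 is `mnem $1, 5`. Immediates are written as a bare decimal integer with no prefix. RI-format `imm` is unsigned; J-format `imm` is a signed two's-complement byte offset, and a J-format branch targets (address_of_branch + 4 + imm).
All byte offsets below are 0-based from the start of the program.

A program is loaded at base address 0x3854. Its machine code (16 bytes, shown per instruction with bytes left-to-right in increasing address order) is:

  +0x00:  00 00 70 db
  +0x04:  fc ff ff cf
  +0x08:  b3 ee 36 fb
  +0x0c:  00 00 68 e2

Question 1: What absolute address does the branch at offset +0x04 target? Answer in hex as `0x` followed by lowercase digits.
0x3858

[04] fc ff ff cf → 0xcffffffc
  opcode bits[31:27]=0x19: bra/J
  [26:0] imm=134217724 (s27→-4) = -4
  target = base 0x3854 + off 0x04 + 4 + imm -4 = 0x3858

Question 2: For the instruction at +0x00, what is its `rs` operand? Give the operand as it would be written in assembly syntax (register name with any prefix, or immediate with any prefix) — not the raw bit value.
$14

+0x00: 00 00 70 db ⇒ word 0xdb700000 (little)
  op=0xdb700000>>27=0x1b ⇒ srl (RR)
  rd@[26:23]=0x6 ⇒ $6
  rs@[22:19]=0xe ⇒ $14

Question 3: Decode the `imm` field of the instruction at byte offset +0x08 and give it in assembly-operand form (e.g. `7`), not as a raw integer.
3600051

+0x08: b3 ee 36 fb ⇒ word 0xfb36eeb3 (little)
  op=0xfb36eeb3>>27=0x1f ⇒ andi (RI)
  [26:23] rd=6 = $6
  [22:0] imm=3600051 = 3600051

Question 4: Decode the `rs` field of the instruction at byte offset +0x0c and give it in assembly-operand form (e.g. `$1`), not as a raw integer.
@+0c  little-endian(00 00 68 e2) = 0xe2680000
  op=0xe2680000>>27=0x1c ⇒ eor (RR)
  rd@[26:23]=0x4 ⇒ $4
  rs@[22:19]=0xd ⇒ $13

$13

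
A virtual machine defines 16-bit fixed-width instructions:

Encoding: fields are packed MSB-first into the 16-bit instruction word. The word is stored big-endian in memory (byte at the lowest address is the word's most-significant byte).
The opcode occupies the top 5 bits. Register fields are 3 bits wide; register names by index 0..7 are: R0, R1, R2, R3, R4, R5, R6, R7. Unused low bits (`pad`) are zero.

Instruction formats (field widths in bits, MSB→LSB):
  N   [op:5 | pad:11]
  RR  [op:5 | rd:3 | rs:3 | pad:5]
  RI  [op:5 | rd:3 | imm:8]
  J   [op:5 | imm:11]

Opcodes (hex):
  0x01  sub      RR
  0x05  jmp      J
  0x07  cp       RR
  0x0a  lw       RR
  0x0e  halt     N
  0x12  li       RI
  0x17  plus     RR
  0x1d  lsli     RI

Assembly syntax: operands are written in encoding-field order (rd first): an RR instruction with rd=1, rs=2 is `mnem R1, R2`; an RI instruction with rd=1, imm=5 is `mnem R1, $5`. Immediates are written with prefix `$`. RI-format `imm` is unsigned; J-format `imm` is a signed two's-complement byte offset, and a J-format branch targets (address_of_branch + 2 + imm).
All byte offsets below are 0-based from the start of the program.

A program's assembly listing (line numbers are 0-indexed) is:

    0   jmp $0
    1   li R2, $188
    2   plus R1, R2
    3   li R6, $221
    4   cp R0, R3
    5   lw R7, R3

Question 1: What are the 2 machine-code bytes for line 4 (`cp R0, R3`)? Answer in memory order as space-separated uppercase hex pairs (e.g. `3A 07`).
4. cp fields op=0x7:5|rd=0:3|rs=3:3|pad=0:5 → word 3860h → 38 60

38 60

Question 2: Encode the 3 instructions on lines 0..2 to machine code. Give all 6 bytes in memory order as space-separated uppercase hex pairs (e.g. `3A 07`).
28 00 92 BC B9 40

L0: jmp op=0x5:5|imm=0:11 ⇒ 0x2800 ⇒ big 28 00
L1: li op=0x12:5|rd=2:3|imm=188:8 ⇒ 0x92bc ⇒ big 92 bc
L2: plus op=0x17:5|rd=1:3|rs=2:3|pad=0:5 ⇒ 0xb940 ⇒ big b9 40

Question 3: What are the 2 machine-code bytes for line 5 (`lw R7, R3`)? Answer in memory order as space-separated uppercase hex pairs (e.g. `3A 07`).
line 5 (lw): pack op=0xa:5|rd=7:3|rs=3:3|pad=0:5 = 0x5760; big→ 57 60

57 60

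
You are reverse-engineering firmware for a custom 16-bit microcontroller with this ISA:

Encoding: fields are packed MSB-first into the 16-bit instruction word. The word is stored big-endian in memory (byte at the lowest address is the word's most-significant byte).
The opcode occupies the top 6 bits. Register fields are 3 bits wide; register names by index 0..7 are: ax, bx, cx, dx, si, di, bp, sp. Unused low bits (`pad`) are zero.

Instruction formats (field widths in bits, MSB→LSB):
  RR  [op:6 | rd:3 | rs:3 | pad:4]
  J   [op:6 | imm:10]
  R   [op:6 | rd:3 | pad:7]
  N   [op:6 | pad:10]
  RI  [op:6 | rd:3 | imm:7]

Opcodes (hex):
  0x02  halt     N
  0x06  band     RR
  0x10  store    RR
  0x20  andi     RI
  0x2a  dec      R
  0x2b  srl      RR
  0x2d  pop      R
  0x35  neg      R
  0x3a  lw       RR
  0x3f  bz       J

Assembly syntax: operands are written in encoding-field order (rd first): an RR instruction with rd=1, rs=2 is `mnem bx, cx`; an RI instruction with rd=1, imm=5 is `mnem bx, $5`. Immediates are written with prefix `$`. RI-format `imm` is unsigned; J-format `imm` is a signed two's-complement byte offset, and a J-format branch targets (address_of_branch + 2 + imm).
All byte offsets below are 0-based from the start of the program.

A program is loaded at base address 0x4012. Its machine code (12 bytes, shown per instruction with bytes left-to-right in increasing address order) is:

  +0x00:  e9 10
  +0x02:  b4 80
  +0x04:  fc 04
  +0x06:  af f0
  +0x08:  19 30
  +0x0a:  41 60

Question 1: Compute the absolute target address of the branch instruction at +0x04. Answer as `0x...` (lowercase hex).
0x401c

+0x04: fc 04 ⇒ word 0xfc04 (big)
  op=0xfc04>>10=0x3f ⇒ bz (J)
  imm: (w>>0)&0x3ff=0x4 → $4
  target = base 0x4012 + off 0x04 + 2 + imm 4 = 0x401c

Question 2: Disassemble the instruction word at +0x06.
+0x06: af f0 ⇒ word 0xaff0 (big)
  top 6b → 0x2b → srl [RR]
  [9:7] rd=7 = sp
  [6:4] rs=7 = sp

srl sp, sp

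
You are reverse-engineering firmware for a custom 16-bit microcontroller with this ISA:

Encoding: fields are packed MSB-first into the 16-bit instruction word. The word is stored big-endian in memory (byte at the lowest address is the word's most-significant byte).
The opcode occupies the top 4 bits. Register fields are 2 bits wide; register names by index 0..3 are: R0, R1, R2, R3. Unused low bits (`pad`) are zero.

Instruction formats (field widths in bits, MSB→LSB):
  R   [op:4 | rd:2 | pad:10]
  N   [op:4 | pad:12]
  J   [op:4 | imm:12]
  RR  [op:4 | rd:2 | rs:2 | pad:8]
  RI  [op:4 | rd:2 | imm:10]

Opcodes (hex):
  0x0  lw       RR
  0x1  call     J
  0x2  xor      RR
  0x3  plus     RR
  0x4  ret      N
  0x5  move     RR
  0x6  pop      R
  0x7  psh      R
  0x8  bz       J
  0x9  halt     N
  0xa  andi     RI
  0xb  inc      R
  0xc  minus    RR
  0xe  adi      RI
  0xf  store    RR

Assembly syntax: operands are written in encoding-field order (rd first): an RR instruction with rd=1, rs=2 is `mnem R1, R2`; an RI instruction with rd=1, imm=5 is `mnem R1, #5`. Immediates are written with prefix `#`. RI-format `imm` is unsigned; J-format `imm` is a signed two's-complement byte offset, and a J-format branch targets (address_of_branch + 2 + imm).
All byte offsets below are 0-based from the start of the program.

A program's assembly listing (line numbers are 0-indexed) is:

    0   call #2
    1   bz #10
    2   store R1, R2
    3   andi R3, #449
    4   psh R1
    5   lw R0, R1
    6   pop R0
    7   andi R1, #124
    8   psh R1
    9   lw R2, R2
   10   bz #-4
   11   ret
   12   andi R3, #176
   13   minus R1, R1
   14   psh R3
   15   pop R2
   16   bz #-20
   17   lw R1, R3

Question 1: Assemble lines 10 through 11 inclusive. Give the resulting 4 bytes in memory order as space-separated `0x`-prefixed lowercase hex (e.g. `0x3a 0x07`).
line 10 (bz): pack op=0x8:4|imm=-4:12 = 0x8ffc; big→ 8f fc
line 11 (ret): pack op=0x4:4|pad=0:12 = 0x4000; big→ 40 00

0x8f 0xfc 0x40 0x00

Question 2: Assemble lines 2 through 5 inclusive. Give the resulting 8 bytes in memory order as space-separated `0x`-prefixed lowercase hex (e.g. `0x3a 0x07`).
0xf6 0x00 0xad 0xc1 0x74 0x00 0x01 0x00

2. store fields op=0xf:4|rd=1:2|rs=2:2|pad=0:8 → word f600h → f6 00
3. andi fields op=0xa:4|rd=3:2|imm=449:10 → word adc1h → ad c1
4. psh fields op=0x7:4|rd=1:2|pad=0:10 → word 7400h → 74 00
5. lw fields op=0x0:4|rd=0:2|rs=1:2|pad=0:8 → word 0100h → 01 00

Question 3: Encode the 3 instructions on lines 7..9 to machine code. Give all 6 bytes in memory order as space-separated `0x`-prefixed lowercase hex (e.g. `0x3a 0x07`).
0xa4 0x7c 0x74 0x00 0x0a 0x00

line 7 (andi): pack op=0xa:4|rd=1:2|imm=124:10 = 0xa47c; big→ a4 7c
line 8 (psh): pack op=0x7:4|rd=1:2|pad=0:10 = 0x7400; big→ 74 00
line 9 (lw): pack op=0x0:4|rd=2:2|rs=2:2|pad=0:8 = 0x0a00; big→ 0a 00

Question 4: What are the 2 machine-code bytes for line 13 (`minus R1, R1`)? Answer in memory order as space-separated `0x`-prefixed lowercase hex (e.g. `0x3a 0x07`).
0xc5 0x00

line 13 (minus): pack op=0xc:4|rd=1:2|rs=1:2|pad=0:8 = 0xc500; big→ c5 00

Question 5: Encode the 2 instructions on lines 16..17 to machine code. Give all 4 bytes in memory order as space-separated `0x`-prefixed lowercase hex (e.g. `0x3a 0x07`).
0x8f 0xec 0x07 0x00

L16: bz op=0x8:4|imm=-20:12 ⇒ 0x8fec ⇒ big 8f ec
L17: lw op=0x0:4|rd=1:2|rs=3:2|pad=0:8 ⇒ 0x0700 ⇒ big 07 00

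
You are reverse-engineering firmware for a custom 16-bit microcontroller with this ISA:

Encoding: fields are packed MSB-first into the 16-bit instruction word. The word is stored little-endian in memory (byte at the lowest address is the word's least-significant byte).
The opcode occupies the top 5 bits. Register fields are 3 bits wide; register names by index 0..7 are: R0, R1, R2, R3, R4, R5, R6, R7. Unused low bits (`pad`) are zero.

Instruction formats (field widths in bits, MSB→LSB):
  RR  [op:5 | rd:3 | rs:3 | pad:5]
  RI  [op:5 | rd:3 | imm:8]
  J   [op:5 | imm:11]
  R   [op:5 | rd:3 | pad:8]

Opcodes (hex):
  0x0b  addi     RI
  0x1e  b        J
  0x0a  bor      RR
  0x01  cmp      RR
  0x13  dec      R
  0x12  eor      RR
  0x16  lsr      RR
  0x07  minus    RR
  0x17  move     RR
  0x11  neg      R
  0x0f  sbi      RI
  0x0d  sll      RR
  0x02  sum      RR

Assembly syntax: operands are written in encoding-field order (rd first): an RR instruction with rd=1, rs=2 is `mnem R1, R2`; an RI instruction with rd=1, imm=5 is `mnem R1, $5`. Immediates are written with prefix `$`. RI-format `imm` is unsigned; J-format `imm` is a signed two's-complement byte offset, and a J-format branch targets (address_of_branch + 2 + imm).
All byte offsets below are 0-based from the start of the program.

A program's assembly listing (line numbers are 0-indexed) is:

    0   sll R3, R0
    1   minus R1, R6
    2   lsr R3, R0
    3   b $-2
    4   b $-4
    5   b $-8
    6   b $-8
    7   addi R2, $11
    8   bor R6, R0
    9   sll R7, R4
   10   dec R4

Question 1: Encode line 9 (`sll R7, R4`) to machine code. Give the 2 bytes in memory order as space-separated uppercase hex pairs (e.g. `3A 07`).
80 6F

9. sll fields op=0xd:5|rd=7:3|rs=4:3|pad=0:5 → word 6f80h → 80 6f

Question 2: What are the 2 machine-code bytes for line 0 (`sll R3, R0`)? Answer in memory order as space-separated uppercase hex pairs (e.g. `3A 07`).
00 6B

L0: sll op=0xd:5|rd=3:3|rs=0:3|pad=0:5 ⇒ 0x6b00 ⇒ little 00 6b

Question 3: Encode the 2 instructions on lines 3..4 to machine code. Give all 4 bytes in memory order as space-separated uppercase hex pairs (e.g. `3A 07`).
L3: b op=0x1e:5|imm=-2:11 ⇒ 0xf7fe ⇒ little fe f7
L4: b op=0x1e:5|imm=-4:11 ⇒ 0xf7fc ⇒ little fc f7

FE F7 FC F7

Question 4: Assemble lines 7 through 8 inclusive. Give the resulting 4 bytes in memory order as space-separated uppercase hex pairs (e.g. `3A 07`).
0B 5A 00 56

L7: addi op=0xb:5|rd=2:3|imm=11:8 ⇒ 0x5a0b ⇒ little 0b 5a
L8: bor op=0xa:5|rd=6:3|rs=0:3|pad=0:5 ⇒ 0x5600 ⇒ little 00 56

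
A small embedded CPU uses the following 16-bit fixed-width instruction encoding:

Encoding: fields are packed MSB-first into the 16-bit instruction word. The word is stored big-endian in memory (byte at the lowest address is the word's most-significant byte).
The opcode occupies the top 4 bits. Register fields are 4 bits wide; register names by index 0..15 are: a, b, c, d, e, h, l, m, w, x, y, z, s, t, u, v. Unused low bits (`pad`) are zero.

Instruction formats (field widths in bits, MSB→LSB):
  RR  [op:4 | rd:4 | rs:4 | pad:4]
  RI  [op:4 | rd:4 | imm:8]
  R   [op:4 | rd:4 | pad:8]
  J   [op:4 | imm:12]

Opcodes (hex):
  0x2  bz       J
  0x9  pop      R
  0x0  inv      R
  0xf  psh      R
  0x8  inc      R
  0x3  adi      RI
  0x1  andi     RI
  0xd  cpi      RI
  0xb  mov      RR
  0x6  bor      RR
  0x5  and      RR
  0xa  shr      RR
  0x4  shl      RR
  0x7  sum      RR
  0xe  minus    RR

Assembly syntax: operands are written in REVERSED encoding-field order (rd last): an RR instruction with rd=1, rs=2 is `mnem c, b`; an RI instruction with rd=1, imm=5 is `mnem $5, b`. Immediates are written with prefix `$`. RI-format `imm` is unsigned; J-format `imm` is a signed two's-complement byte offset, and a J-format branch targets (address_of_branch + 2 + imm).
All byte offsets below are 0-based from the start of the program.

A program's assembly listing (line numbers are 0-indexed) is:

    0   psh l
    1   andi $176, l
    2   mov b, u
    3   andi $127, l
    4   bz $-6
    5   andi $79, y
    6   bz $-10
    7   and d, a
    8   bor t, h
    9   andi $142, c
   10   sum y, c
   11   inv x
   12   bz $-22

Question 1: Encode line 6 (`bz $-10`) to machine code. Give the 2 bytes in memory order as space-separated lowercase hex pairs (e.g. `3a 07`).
line 6 (bz): pack op=0x2:4|imm=-10:12 = 0x2ff6; big→ 2f f6

2f f6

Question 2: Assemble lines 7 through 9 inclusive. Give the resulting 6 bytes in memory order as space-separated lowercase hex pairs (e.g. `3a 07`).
50 30 65 d0 12 8e

line 7 (and): pack op=0x5:4|rd=0:4|rs=3:4|pad=0:4 = 0x5030; big→ 50 30
line 8 (bor): pack op=0x6:4|rd=5:4|rs=13:4|pad=0:4 = 0x65d0; big→ 65 d0
line 9 (andi): pack op=0x1:4|rd=2:4|imm=142:8 = 0x128e; big→ 12 8e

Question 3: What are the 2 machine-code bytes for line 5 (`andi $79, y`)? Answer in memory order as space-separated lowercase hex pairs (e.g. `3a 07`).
1a 4f

L5: andi op=0x1:4|rd=10:4|imm=79:8 ⇒ 0x1a4f ⇒ big 1a 4f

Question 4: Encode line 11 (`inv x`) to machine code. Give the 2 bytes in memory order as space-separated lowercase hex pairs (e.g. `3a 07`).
11. inv fields op=0x0:4|rd=9:4|pad=0:8 → word 0900h → 09 00

09 00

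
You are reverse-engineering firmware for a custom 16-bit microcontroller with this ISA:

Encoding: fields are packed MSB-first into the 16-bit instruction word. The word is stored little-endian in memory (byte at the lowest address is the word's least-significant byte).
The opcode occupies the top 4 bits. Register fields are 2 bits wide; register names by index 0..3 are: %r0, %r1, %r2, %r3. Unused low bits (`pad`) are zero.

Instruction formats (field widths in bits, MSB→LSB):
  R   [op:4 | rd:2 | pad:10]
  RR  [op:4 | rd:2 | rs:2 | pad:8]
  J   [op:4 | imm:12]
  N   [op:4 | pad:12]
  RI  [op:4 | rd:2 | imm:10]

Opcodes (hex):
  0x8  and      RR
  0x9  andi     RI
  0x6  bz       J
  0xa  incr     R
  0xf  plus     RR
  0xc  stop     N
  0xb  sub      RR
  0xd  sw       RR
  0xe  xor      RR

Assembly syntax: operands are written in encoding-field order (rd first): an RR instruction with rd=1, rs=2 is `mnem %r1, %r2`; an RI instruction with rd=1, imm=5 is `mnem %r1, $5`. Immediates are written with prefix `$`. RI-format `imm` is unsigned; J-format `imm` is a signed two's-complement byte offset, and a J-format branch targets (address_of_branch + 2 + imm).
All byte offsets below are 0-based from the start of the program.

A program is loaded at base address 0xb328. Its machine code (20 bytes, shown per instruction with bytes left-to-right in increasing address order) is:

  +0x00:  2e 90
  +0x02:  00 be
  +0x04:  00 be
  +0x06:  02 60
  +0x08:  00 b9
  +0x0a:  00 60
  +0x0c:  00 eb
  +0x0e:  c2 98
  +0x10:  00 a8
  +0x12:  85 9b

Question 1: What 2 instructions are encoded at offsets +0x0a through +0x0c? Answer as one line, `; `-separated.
bz $0; xor %r2, %r3

[0a] 00 60 → 0x6000
  op=0x6000>>12=0x6 ⇒ bz (J)
  imm@[11:0]=0x0 ⇒ $0
[0c] 00 eb → 0xeb00
  op=0xeb00>>12=0xe ⇒ xor (RR)
  rd@[11:10]=0x2 ⇒ %r2
  rs@[9:8]=0x3 ⇒ %r3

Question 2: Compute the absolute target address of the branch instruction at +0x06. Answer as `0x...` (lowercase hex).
0xb332

[06] 02 60 → 0x6002
  top 4b → 0x6 → bz [J]
  imm@[11:0]=0x2 ⇒ $2
  target = base 0xb328 + off 0x06 + 2 + imm 2 = 0xb332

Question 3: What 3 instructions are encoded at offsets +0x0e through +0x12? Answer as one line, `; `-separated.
off 0x0e: read c2 98 as little → 0x98c2
  top 4b → 0x9 → andi [RI]
  rd: (w>>10)&0x3=0x2 → %r2
  imm: (w>>0)&0x3ff=0xc2 → $194
off 0x10: read 00 a8 as little → 0xa800
  top 4b → 0xa → incr [R]
  rd: (w>>10)&0x3=0x2 → %r2
off 0x12: read 85 9b as little → 0x9b85
  top 4b → 0x9 → andi [RI]
  rd: (w>>10)&0x3=0x2 → %r2
  imm: (w>>0)&0x3ff=0x385 → $901

andi %r2, $194; incr %r2; andi %r2, $901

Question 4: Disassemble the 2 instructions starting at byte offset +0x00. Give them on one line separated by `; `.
andi %r0, $46; sub %r3, %r2

[00] 2e 90 → 0x902e
  opcode bits[15:12]=0x9: andi/RI
  rd: (w>>10)&0x3=0x0 → %r0
  imm: (w>>0)&0x3ff=0x2e → $46
[02] 00 be → 0xbe00
  opcode bits[15:12]=0xb: sub/RR
  rd: (w>>10)&0x3=0x3 → %r3
  rs: (w>>8)&0x3=0x2 → %r2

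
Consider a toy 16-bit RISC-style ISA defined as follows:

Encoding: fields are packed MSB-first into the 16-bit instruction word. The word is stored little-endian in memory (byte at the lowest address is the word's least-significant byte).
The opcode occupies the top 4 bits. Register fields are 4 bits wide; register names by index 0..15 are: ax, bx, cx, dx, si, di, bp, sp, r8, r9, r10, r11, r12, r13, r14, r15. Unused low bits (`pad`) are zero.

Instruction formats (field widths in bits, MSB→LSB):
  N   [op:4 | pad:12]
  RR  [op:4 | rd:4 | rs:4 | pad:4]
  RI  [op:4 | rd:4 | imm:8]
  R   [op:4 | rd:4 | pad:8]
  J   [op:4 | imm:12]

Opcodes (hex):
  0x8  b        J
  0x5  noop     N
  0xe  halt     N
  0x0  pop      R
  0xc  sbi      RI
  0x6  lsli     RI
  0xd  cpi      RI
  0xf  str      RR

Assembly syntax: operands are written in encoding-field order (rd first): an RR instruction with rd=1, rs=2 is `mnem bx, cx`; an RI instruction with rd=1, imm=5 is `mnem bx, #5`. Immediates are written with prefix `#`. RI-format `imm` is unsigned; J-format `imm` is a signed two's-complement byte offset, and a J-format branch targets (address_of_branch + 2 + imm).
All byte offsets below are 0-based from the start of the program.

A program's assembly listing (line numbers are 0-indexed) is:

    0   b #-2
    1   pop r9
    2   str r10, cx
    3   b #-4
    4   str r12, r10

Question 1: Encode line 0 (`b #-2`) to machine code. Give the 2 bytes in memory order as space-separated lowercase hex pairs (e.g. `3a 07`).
L0: b op=0x8:4|imm=-2:12 ⇒ 0x8ffe ⇒ little fe 8f

fe 8f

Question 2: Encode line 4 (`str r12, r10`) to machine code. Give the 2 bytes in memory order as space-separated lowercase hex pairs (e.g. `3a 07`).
4. str fields op=0xf:4|rd=12:4|rs=10:4|pad=0:4 → word fca0h → a0 fc

a0 fc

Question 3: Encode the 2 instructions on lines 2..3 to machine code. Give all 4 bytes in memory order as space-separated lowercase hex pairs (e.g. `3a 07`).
line 2 (str): pack op=0xf:4|rd=10:4|rs=2:4|pad=0:4 = 0xfa20; little→ 20 fa
line 3 (b): pack op=0x8:4|imm=-4:12 = 0x8ffc; little→ fc 8f

20 fa fc 8f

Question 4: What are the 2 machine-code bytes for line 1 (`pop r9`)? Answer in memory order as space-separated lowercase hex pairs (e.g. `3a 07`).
1. pop fields op=0x0:4|rd=9:4|pad=0:8 → word 0900h → 00 09

00 09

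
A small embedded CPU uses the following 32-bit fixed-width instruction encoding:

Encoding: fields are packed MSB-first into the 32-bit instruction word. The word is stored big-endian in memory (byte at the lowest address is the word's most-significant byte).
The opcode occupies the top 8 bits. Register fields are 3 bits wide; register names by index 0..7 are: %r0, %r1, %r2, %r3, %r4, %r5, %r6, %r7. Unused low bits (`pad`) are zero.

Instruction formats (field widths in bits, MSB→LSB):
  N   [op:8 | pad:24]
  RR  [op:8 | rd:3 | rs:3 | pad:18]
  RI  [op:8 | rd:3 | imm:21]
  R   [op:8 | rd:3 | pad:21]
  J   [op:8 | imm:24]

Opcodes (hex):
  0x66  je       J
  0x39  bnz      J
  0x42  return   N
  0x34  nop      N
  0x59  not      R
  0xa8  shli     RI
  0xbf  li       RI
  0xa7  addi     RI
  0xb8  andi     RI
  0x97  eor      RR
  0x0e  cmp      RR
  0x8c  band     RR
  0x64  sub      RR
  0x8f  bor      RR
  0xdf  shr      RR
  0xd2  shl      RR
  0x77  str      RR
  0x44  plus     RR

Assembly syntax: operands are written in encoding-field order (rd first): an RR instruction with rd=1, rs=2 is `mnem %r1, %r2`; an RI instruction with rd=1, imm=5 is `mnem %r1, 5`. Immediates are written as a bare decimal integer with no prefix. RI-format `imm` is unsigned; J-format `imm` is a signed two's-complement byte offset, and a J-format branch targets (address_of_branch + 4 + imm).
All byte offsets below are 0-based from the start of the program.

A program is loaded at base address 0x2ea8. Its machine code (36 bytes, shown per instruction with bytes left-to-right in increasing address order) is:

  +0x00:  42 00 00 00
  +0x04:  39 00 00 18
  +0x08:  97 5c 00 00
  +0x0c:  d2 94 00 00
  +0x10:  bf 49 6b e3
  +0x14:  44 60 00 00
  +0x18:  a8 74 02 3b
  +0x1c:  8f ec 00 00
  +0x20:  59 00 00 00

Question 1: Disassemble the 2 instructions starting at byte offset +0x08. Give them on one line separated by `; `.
eor %r2, %r7; shl %r4, %r5

+0x08: 97 5c 00 00 ⇒ word 0x975c0000 (big)
  op=0x975c0000>>24=0x97 ⇒ eor (RR)
  rd: (w>>21)&0x7=0x2 → %r2
  rs: (w>>18)&0x7=0x7 → %r7
+0x0c: d2 94 00 00 ⇒ word 0xd2940000 (big)
  op=0xd2940000>>24=0xd2 ⇒ shl (RR)
  rd: (w>>21)&0x7=0x4 → %r4
  rs: (w>>18)&0x7=0x5 → %r5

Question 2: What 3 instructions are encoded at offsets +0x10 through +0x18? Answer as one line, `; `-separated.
@+10  big-endian(bf 49 6b e3) = 0xbf496be3
  op=0xbf496be3>>24=0xbf ⇒ li (RI)
  rd@[23:21]=0x2 ⇒ %r2
  imm@[20:0]=0x96be3 ⇒ 617443
@+14  big-endian(44 60 00 00) = 0x44600000
  op=0x44600000>>24=0x44 ⇒ plus (RR)
  rd@[23:21]=0x3 ⇒ %r3
  rs@[20:18]=0x0 ⇒ %r0
@+18  big-endian(a8 74 02 3b) = 0xa874023b
  op=0xa874023b>>24=0xa8 ⇒ shli (RI)
  rd@[23:21]=0x3 ⇒ %r3
  imm@[20:0]=0x14023b ⇒ 1311291

li %r2, 617443; plus %r3, %r0; shli %r3, 1311291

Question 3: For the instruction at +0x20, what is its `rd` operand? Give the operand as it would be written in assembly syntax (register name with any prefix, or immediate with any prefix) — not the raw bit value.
+0x20: 59 00 00 00 ⇒ word 0x59000000 (big)
  opcode bits[31:24]=0x59: not/R
  rd: (w>>21)&0x7=0x0 → %r0

%r0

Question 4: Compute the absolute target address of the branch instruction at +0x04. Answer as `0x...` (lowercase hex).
0x2ec8

off 0x04: read 39 00 00 18 as big → 0x39000018
  top 8b → 0x39 → bnz [J]
  [23:0] imm=24 = 24
  target = base 0x2ea8 + off 0x04 + 4 + imm 24 = 0x2ec8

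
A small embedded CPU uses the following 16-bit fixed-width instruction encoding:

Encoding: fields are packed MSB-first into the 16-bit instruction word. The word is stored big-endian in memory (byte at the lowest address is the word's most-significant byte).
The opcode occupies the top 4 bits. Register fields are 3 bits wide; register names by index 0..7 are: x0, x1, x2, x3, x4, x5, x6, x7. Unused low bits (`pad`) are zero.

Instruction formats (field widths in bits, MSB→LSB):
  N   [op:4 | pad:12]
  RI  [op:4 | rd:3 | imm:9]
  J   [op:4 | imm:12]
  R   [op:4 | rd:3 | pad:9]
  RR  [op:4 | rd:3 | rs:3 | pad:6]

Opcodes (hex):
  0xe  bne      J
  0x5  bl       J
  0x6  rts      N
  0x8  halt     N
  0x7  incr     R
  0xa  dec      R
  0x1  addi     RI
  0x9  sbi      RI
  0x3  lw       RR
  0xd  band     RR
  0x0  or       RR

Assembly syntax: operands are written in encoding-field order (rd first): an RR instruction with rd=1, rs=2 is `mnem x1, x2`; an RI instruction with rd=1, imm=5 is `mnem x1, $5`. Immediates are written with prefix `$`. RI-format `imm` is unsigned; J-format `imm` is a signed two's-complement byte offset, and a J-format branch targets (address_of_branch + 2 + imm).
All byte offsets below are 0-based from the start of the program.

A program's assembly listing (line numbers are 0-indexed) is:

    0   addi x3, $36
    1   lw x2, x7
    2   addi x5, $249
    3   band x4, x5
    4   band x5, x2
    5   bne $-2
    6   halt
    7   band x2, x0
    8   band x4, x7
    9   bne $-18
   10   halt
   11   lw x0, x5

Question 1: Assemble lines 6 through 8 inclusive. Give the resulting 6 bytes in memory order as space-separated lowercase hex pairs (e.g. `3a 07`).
80 00 d4 00 d9 c0

L6: halt op=0x8:4|pad=0:12 ⇒ 0x8000 ⇒ big 80 00
L7: band op=0xd:4|rd=2:3|rs=0:3|pad=0:6 ⇒ 0xd400 ⇒ big d4 00
L8: band op=0xd:4|rd=4:3|rs=7:3|pad=0:6 ⇒ 0xd9c0 ⇒ big d9 c0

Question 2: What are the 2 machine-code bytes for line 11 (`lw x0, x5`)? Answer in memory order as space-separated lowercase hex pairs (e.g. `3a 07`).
31 40

line 11 (lw): pack op=0x3:4|rd=0:3|rs=5:3|pad=0:6 = 0x3140; big→ 31 40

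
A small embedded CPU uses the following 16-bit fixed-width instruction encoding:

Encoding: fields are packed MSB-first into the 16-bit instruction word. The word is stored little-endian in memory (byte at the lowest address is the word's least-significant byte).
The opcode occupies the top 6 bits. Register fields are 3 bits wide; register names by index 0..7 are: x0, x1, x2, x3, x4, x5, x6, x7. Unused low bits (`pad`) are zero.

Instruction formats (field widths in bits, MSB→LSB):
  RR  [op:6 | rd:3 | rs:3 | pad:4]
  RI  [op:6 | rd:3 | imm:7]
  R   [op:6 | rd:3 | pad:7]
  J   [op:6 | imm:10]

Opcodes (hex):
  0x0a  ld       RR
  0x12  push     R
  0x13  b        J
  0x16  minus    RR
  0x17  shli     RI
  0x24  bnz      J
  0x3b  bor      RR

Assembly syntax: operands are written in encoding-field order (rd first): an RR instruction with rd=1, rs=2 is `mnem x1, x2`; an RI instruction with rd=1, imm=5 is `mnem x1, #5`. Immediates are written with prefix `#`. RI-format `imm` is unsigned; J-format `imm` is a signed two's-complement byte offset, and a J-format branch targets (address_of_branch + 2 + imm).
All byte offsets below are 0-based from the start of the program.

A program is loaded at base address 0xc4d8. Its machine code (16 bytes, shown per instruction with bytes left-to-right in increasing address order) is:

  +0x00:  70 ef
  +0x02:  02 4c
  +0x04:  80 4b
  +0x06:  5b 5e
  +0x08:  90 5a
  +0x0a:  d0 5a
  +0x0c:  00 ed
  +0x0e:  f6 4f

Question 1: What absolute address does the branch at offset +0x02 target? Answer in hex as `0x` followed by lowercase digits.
[02] 02 4c → 0x4c02
  op=0x4c02>>10=0x13 ⇒ b (J)
  [9:0] imm=2 = #2
  target = base 0xc4d8 + off 0x02 + 2 + imm 2 = 0xc4de

0xc4de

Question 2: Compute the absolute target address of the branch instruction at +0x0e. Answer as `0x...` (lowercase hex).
0xc4de

@+0e  little-endian(f6 4f) = 0x4ff6
  op=0x4ff6>>10=0x13 ⇒ b (J)
  imm: (w>>0)&0x3ff=0x3f6 (s10→-10) → #-10
  target = base 0xc4d8 + off 0x0e + 2 + imm -10 = 0xc4de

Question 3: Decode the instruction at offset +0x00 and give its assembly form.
@+00  little-endian(70 ef) = 0xef70
  opcode bits[15:10]=0x3b: bor/RR
  rd@[9:7]=0x6 ⇒ x6
  rs@[6:4]=0x7 ⇒ x7

bor x6, x7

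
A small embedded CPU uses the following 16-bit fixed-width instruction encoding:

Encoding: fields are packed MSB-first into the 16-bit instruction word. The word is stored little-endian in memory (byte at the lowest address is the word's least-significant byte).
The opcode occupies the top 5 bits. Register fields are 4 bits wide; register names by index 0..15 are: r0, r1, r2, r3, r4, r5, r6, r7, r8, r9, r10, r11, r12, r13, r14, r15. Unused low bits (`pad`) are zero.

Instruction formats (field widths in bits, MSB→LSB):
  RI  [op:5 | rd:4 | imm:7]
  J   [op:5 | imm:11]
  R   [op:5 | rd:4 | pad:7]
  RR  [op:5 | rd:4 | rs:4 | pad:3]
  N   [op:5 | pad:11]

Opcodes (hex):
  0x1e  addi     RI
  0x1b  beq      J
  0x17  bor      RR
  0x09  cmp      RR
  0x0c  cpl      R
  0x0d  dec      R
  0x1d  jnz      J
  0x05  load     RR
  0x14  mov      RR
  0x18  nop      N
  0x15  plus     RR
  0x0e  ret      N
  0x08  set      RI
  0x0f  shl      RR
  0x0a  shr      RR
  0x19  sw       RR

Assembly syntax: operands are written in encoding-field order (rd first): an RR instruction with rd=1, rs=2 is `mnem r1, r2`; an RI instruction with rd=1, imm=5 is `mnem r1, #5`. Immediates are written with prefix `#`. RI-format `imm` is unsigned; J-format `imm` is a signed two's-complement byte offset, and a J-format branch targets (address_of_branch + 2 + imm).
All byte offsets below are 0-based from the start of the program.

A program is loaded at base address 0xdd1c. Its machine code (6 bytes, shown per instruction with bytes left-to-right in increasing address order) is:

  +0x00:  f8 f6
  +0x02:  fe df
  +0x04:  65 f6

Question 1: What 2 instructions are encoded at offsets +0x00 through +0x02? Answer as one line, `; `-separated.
@+00  little-endian(f8 f6) = 0xf6f8
  top 5b → 0x1e → addi [RI]
  [10:7] rd=13 = r13
  [6:0] imm=120 = #120
@+02  little-endian(fe df) = 0xdffe
  top 5b → 0x1b → beq [J]
  [10:0] imm=2046 (s11→-2) = #-2

addi r13, #120; beq #-2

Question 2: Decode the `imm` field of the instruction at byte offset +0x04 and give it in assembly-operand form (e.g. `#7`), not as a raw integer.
+0x04: 65 f6 ⇒ word 0xf665 (little)
  op=0xf665>>11=0x1e ⇒ addi (RI)
  [10:7] rd=12 = r12
  [6:0] imm=101 = #101

#101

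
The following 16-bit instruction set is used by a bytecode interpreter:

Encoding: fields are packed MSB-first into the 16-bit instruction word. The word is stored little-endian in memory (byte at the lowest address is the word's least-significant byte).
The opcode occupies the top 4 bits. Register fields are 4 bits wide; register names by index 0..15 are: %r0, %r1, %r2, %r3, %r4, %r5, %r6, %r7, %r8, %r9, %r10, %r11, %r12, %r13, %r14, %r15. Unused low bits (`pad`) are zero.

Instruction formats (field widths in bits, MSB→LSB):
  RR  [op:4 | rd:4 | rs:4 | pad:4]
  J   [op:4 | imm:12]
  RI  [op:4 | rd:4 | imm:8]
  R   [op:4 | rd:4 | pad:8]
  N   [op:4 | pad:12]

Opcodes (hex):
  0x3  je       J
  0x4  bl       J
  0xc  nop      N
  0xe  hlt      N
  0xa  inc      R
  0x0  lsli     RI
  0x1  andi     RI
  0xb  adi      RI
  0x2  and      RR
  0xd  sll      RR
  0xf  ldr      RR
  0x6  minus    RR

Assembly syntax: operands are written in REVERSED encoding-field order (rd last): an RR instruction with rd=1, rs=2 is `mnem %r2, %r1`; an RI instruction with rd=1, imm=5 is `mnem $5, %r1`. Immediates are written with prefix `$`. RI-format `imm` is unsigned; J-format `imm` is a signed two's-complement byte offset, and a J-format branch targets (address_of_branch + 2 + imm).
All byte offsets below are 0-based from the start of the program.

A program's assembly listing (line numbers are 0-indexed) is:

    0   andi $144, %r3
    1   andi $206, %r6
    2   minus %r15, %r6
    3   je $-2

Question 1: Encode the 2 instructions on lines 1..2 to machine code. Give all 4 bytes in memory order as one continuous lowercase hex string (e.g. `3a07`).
L1: andi op=0x1:4|rd=6:4|imm=206:8 ⇒ 0x16ce ⇒ little ce 16
L2: minus op=0x6:4|rd=6:4|rs=15:4|pad=0:4 ⇒ 0x66f0 ⇒ little f0 66

ce16f066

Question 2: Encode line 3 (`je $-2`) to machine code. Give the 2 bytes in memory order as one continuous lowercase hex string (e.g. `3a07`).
L3: je op=0x3:4|imm=-2:12 ⇒ 0x3ffe ⇒ little fe 3f

fe3f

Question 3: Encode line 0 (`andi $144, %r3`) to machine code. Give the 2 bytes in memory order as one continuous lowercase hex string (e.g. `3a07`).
9013

L0: andi op=0x1:4|rd=3:4|imm=144:8 ⇒ 0x1390 ⇒ little 90 13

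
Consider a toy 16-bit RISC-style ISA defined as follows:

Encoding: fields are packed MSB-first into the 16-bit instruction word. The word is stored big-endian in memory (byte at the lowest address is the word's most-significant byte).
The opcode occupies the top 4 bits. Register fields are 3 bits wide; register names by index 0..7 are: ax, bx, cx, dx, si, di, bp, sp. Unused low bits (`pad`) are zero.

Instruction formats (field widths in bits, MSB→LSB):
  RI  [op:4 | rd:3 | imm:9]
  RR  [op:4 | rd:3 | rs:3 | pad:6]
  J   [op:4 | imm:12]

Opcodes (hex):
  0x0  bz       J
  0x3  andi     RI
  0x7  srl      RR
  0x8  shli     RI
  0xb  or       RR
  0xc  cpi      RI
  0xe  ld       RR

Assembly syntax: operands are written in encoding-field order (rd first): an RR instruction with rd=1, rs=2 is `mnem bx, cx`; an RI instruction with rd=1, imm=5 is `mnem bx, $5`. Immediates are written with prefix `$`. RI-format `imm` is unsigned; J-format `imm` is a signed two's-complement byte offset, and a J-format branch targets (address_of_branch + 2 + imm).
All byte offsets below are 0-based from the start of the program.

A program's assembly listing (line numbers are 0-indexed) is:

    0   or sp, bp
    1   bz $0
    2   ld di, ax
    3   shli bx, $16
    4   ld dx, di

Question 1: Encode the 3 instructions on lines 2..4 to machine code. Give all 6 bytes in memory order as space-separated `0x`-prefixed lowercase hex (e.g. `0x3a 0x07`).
line 2 (ld): pack op=0xe:4|rd=5:3|rs=0:3|pad=0:6 = 0xea00; big→ ea 00
line 3 (shli): pack op=0x8:4|rd=1:3|imm=16:9 = 0x8210; big→ 82 10
line 4 (ld): pack op=0xe:4|rd=3:3|rs=5:3|pad=0:6 = 0xe740; big→ e7 40

0xea 0x00 0x82 0x10 0xe7 0x40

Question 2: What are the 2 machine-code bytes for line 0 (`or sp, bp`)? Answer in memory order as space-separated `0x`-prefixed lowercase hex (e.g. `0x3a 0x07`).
0. or fields op=0xb:4|rd=7:3|rs=6:3|pad=0:6 → word bf80h → bf 80

0xbf 0x80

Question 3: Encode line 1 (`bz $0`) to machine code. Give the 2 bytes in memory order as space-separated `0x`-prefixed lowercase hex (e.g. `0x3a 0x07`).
1. bz fields op=0x0:4|imm=0:12 → word 0000h → 00 00

0x00 0x00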